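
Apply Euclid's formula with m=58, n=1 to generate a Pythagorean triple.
(3363, 116, 3365)

Euclid's formula: a = m² - n², b = 2mn, c = m² + n²
m = 58, n = 1
a = 58² - 1² = 3364 - 1 = 3363
b = 2 × 58 × 1 = 116
c = 58² + 1² = 3364 + 1 = 3365
Verification: 3363² + 116² = 11309769 + 13456 = 11323225 = 3365² ✓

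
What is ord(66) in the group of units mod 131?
130

131 is prime, so ord(66) divides φ(131) = 130.
Divisors of 130: 1, 2, 5, 10, 13, 26, 65, 130.
Repeated squaring: 66^1 ≡ 66, 66^2 ≡ 33, 66^4 ≡ 41, 66^8 ≡ 109, 66^16 ≡ 91, 66^32 ≡ 28, 66^64 ≡ 129, 66^128 ≡ 4 (mod 131).
Test 66^d mod 131 for each divisor d in increasing order:
66^1 ≡ 66
66^2 ≡ 33
66^5 = 66^4·66^1 ≡ 86
66^10 = 66^8·66^2 ≡ 60
66^13 = 66^8·66^4·66^1 ≡ 73
66^26 = 66^16·66^8·66^2 ≡ 89
66^65 = 66^64·66^1 ≡ 130
66^130 = 66^128·66^2 ≡ 1  ← first divisor giving 1
The order is 130.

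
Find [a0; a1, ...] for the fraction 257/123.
[2; 11, 5, 2]

Euclidean algorithm steps:
257 = 2 × 123 + 11
123 = 11 × 11 + 2
11 = 5 × 2 + 1
2 = 2 × 1 + 0
Continued fraction: [2; 11, 5, 2]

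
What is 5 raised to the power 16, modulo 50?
25

Repeated squaring. Binary of 16 = 10000.
5^1 ≡ 5 (mod 50); 5^2 ≡ 25 (mod 50); 5^4 ≡ 25 (mod 50); 5^8 ≡ 25 (mod 50); 5^16 ≡ 25 (mod 50)
5^16 = 5^16 ≡ 25 (mod 50)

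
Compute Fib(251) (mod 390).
209

Matrix identity: Q^n = [[F_(n+1), F_n], [F_n, F_(n-1)]] with Q = [[1,1],[1,0]].
n = 251 = 11111011₂. Square-and-multiply, entries mod 390:
Q^1 = [[1,1],[1,0]]
Q^3 = (Q^1)²·Q = [[3,2],[2,1]]
Q^7 = (Q^3)²·Q = [[21,13],[13,8]]
Q^15 = (Q^7)²·Q = [[207,220],[220,377]]
Q^31 = (Q^15)²·Q = [[159,379],[379,170]]
Q^62 = (Q^31)² = [[52,281],[281,161]]
Q^125 = (Q^62)²·Q = [[338,155],[155,183]]
Q^251 = (Q^125)²·Q = [[234,209],[209,25]]
F_251 mod 390 = Q^251[0][1] = 209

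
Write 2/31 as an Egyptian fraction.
1/16 + 1/496

Greedy algorithm:
2/31: ceiling(31/2) = 16, use 1/16
1/496: ceiling(496/1) = 496, use 1/496
Result: 2/31 = 1/16 + 1/496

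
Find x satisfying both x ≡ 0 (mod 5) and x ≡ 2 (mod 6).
20

Using Chinese Remainder Theorem:
M = 5 × 6 = 30
M1 = 6, M2 = 5
y1 = 6^(-1) mod 5 = 1
y2 = 5^(-1) mod 6 = 5
x = (0×6×1 + 2×5×5) mod 30 = 20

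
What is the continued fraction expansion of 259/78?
[3; 3, 8, 3]

Euclidean algorithm steps:
259 = 3 × 78 + 25
78 = 3 × 25 + 3
25 = 8 × 3 + 1
3 = 3 × 1 + 0
Continued fraction: [3; 3, 8, 3]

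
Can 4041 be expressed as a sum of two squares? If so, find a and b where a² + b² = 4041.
21² + 60² (a=21, b=60)

Factorization: 4041 = 3^2 × 449
By Fermat: n is sum of two squares iff every prime p ≡ 3 (mod 4) appears to even power.
All primes ≡ 3 (mod 4) appear to even power.
Search a = 0, 1, 2, … for 4041 - a² a perfect square: first hit at a = 21: 4041 - 441 = 3600 = 60².
4041 = 21² + 60² = 441 + 3600 ✓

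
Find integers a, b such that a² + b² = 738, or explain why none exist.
3² + 27² (a=3, b=27)

Factorization: 738 = 2 × 3^2 × 41
By Fermat: n is sum of two squares iff every prime p ≡ 3 (mod 4) appears to even power.
All primes ≡ 3 (mod 4) appear to even power.
Search a = 0, 1, 2, … for 738 - a² a perfect square: first hit at a = 3: 738 - 9 = 729 = 27².
738 = 3² + 27² = 9 + 729 ✓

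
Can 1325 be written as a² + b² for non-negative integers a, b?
10² + 35² (a=10, b=35)

Factorization: 1325 = 5^2 × 53
By Fermat: n is sum of two squares iff every prime p ≡ 3 (mod 4) appears to even power.
All primes ≡ 3 (mod 4) appear to even power.
Search a = 0, 1, 2, … for 1325 - a² a perfect square: first hit at a = 10: 1325 - 100 = 1225 = 35².
1325 = 10² + 35² = 100 + 1225 ✓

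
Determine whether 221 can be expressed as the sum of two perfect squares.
5² + 14² (a=5, b=14)

Factorization: 221 = 13 × 17
By Fermat: n is sum of two squares iff every prime p ≡ 3 (mod 4) appears to even power.
All primes ≡ 3 (mod 4) appear to even power.
Search a = 0, 1, 2, … for 221 - a² a perfect square: first hit at a = 5: 221 - 25 = 196 = 14².
221 = 5² + 14² = 25 + 196 ✓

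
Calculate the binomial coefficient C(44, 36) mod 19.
0

Using Lucas' theorem:
Write n=44 and k=36 in base 19:
n in base 19: [2, 6]
k in base 19: [1, 17]
C(44,36) mod 19 = ∏ C(n_i, k_i) mod 19
Digit binomials (mod 19): C(2,1) = 2; C(6,17) = 0 (k_i > n_i)
Product: 2 × 0 = 0 ≡ 0 (mod 19)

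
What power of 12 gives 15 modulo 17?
14

Baby-step giant-step with step n = ⌈√17⌉ = 5.
Baby steps 12^j mod 17 (j:value) for j=0..4: 0:1, 1:12, 2:8, 3:11, 4:13.
Giant-step multiplier: 12^(-5) ≡ 12^(16-5) = 12^11 ≡ 6 (mod 17).
Giant steps γ_i = 15·6^i mod 17: γ_0=15, γ_1=5, γ_2=13 (in table at j=4).
x = i·n + j = 2·5 + 4 = 14.
Check: 12^14 ≡ 15 (mod 17).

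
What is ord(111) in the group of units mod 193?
192

193 is prime, so ord(111) divides φ(193) = 192.
Divisors of 192: 1, 2, 3, 4, 6, 8, 12, 16, 24, 32, 48, 64, 96, 192.
Repeated squaring: 111^1 ≡ 111, 111^2 ≡ 162, 111^4 ≡ 189, 111^8 ≡ 16, 111^16 ≡ 63, 111^32 ≡ 109, 111^64 ≡ 108, 111^128 ≡ 84 (mod 193).
Test 111^d mod 193 for each divisor d in increasing order:
111^1 ≡ 111
111^2 ≡ 162
111^3 = 111^2·111^1 ≡ 33
111^4 ≡ 189
111^6 = 111^4·111^2 ≡ 124
111^8 ≡ 16
111^12 = 111^8·111^4 ≡ 129
111^16 ≡ 63
111^24 = 111^16·111^8 ≡ 43
111^32 ≡ 109
111^48 = 111^32·111^16 ≡ 112
111^64 ≡ 108
111^96 = 111^64·111^32 ≡ 192
111^192 = 111^128·111^64 ≡ 1  ← first divisor giving 1
The order is 192.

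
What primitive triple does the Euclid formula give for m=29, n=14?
(645, 812, 1037)

Euclid's formula: a = m² - n², b = 2mn, c = m² + n²
m = 29, n = 14
a = 29² - 14² = 841 - 196 = 645
b = 2 × 29 × 14 = 812
c = 29² + 14² = 841 + 196 = 1037
Verification: 645² + 812² = 416025 + 659344 = 1075369 = 1037² ✓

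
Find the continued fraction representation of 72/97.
[0; 1, 2, 1, 7, 3]

Euclidean algorithm steps:
72 = 0 × 97 + 72
97 = 1 × 72 + 25
72 = 2 × 25 + 22
25 = 1 × 22 + 3
22 = 7 × 3 + 1
3 = 3 × 1 + 0
Continued fraction: [0; 1, 2, 1, 7, 3]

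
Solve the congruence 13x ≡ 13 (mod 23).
x ≡ 1 (mod 23)

gcd(13, 23) = 1, which divides 13, so solutions exist.
Find 13^(-1) mod 23 by the extended Euclidean algorithm:
23 = 1 × 13 + 10  ⟹  10 = (1)·23 + (-1)·13
13 = 1 × 10 + 3  ⟹  3 = (-1)·23 + (2)·13
10 = 3 × 3 + 1  ⟹  1 = (4)·23 + (-7)·13
So (-7)·13 ≡ 1 (mod 23), i.e. 13^(-1) ≡ -7 ≡ 16 (mod 23).
x ≡ 16 × 13 = 208 ≡ 1 (mod 23).
Check: 13 × 1 = 13 ≡ 13 (mod 23).
Unique solution: x ≡ 1 (mod 23)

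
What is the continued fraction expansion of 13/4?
[3; 4]

Euclidean algorithm steps:
13 = 3 × 4 + 1
4 = 4 × 1 + 0
Continued fraction: [3; 4]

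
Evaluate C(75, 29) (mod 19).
3

Using Lucas' theorem:
Write n=75 and k=29 in base 19:
n in base 19: [3, 18]
k in base 19: [1, 10]
C(75,29) mod 19 = ∏ C(n_i, k_i) mod 19
Digit binomials (mod 19): C(3,1) = 3; C(18,10) = 43758 ≡ 1
Product: 3 × 1 = 3 ≡ 3 (mod 19)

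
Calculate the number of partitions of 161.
118159068427

p(n) counts ways to write n as a sum of positive integers (order ignored).
Euler's pentagonal recurrence: p(k) = p(k-1) + p(k-2) - p(k-5) - p(k-7) + p(k-12) + p(k-15) - ... (offsets j(3j∓1)/2, signs ++--, p(0)=1, p(<0)=0).
DP table for k = 0..160: p(0)=1, p(1)=1, p(2)=2, p(3)=3, p(4)=5, p(5)=7, p(6)=11, p(7)=15, p(8)=22, p(9)=30, p(10)=42, p(11)=56, p(12)=77, p(13)=101, p(14)=135, p(15)=176, p(16)=231, p(17)=297, p(18)=385, p(19)=490, p(20)=627, p(21)=792, p(22)=1002, p(23)=1255, p(24)=1575, p(25)=1958, p(26)=2436, p(27)=3010, p(28)=3718, p(29)=4565, p(30)=5604, p(31)=6842, p(32)=8349, p(33)=10143, p(34)=12310, p(35)=14883, p(36)=17977, p(37)=21637, p(38)=26015, p(39)=31185, p(40)=37338, p(41)=44583, p(42)=53174, p(43)=63261, p(44)=75175, p(45)=89134, p(46)=105558, p(47)=124754, p(48)=147273, p(49)=173525, p(50)=204226, p(51)=239943, p(52)=281589, p(53)=329931, p(54)=386155, p(55)=451276, p(56)=526823, p(57)=614154, p(58)=715220, p(59)=831820, p(60)=966467, p(61)=1121505, p(62)=1300156, p(63)=1505499, p(64)=1741630, p(65)=2012558, p(66)=2323520, p(67)=2679689, p(68)=3087735, p(69)=3554345, p(70)=4087968, p(71)=4697205, p(72)=5392783, p(73)=6185689, p(74)=7089500, p(75)=8118264, p(76)=9289091, p(77)=10619863, p(78)=12132164, p(79)=13848650, p(80)=15796476, p(81)=18004327, p(82)=20506255, p(83)=23338469, p(84)=26543660, p(85)=30167357, p(86)=34262962, p(87)=38887673, p(88)=44108109, p(89)=49995925, p(90)=56634173, p(91)=64112359, p(92)=72533807, p(93)=82010177, p(94)=92669720, p(95)=104651419, p(96)=118114304, p(97)=133230930, p(98)=150198136, p(99)=169229875, p(100)=190569292, p(101)=214481126, p(102)=241265379, p(103)=271248950, p(104)=304801365, p(105)=342325709, p(106)=384276336, p(107)=431149389, p(108)=483502844, p(109)=541946240, p(110)=607163746, p(111)=679903203, p(112)=761002156, p(113)=851376628, p(114)=952050665, p(115)=1064144451, p(116)=1188908248, p(117)=1327710076, p(118)=1482074143, p(119)=1653668665, p(120)=1844349560, p(121)=2056148051, p(122)=2291320912, p(123)=2552338241, p(124)=2841940500, p(125)=3163127352, p(126)=3519222692, p(127)=3913864295, p(128)=4351078600, p(129)=4835271870, p(130)=5371315400, p(131)=5964539504, p(132)=6620830889, p(133)=7346629512, p(134)=8149040695, p(135)=9035836076, p(136)=10015581680, p(137)=11097645016, p(138)=12292341831, p(139)=13610949895, p(140)=15065878135, p(141)=16670689208, p(142)=18440293320, p(143)=20390982757, p(144)=22540654445, p(145)=24908858009, p(146)=27517052599, p(147)=30388671978, p(148)=33549419497, p(149)=37027355200, p(150)=40853235313, p(151)=45060624582, p(152)=49686288421, p(153)=54770336324, p(154)=60356673280, p(155)=66493182097, p(156)=73232243759, p(157)=80630964769, p(158)=88751778802, p(159)=97662728555, p(160)=107438159466.
Final step: p(161) = p(160) + p(159) - p(156) - p(154) + p(149) + p(146) - p(139) - p(135) + p(126) + p(121) - p(110) - p(104) + p(91) + p(84) - p(69) - p(61) + p(44) + p(35) - p(16) - p(6)
= 107438159466 + 97662728555 - 73232243759 - 60356673280 + 37027355200 + 27517052599 - 13610949895 - 9035836076 + 3519222692 + 2056148051 - 607163746 - 304801365 + 64112359 + 26543660 - 3554345 - 1121505 + 75175 + 14883 - 231 - 11
= 118159068427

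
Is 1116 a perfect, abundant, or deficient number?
abundant

Proper divisors of 1116: sum = 1 + 2 + 3 + 4 + 6 + 9 + 12 + 18 + ... + 186 + 279 + 372 + 558 (17 divisors) = 1796
Since 1796 > 1116, 1116 is abundant.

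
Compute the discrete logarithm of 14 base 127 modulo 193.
114

Baby-step giant-step with step n = ⌈√193⌉ = 14.
Baby steps 127^j mod 193 (j:value) for j=0..13: 0:1, 1:127, 2:110, 3:74, 4:134, 5:34, 6:72, 7:73, 8:7, 9:117, 10:191, 11:132, 12:166, 13:45.
Giant-step multiplier: 127^(-14) ≡ 127^(192-14) = 127^178 ≡ 18 (mod 193).
Giant steps γ_i = 14·18^i mod 193: γ_0=14, γ_1=59, γ_2=97, γ_3=9, γ_4=162, γ_5=21, γ_6=185, γ_7=49, γ_8=110 (in table at j=2).
x = i·n + j = 8·14 + 2 = 114.
Check: 127^114 ≡ 14 (mod 193).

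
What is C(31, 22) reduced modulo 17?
13

Using Lucas' theorem:
Write n=31 and k=22 in base 17:
n in base 17: [1, 14]
k in base 17: [1, 5]
C(31,22) mod 17 = ∏ C(n_i, k_i) mod 17
Digit binomials (mod 17): C(1,1) = 1; C(14,5) = 2002 ≡ 13
Product: 1 × 13 = 13 ≡ 13 (mod 17)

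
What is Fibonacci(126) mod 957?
899

Matrix identity: Q^n = [[F_(n+1), F_n], [F_n, F_(n-1)]] with Q = [[1,1],[1,0]].
n = 126 = 1111110₂. Square-and-multiply, entries mod 957:
Q^1 = [[1,1],[1,0]]
Q^3 = (Q^1)²·Q = [[3,2],[2,1]]
Q^7 = (Q^3)²·Q = [[21,13],[13,8]]
Q^15 = (Q^7)²·Q = [[30,610],[610,377]]
Q^31 = (Q^15)²·Q = [[177,727],[727,407]]
Q^63 = (Q^31)²·Q = [[630,13],[13,617]]
Q^126 = (Q^63)² = [[871,899],[899,929]]
F_126 mod 957 = Q^126[0][1] = 899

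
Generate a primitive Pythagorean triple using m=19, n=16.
(105, 608, 617)

Euclid's formula: a = m² - n², b = 2mn, c = m² + n²
m = 19, n = 16
a = 19² - 16² = 361 - 256 = 105
b = 2 × 19 × 16 = 608
c = 19² + 16² = 361 + 256 = 617
Verification: 105² + 608² = 11025 + 369664 = 380689 = 617² ✓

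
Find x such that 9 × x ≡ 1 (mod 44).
5

gcd(9, 44) = 1, so the inverse exists.
Extended Euclidean algorithm on (44, 9):
44 = 4 × 9 + 8  ⟹  8 = (1)·44 + (-4)·9
9 = 1 × 8 + 1  ⟹  1 = (-1)·44 + (5)·9
So (5)·9 ≡ 1 (mod 44), i.e. 9^(-1) ≡ 5 (mod 44).
Check: 9 × 5 = 45 ≡ 1 (mod 44)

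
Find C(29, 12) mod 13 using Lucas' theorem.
0

Using Lucas' theorem:
Write n=29 and k=12 in base 13:
n in base 13: [2, 3]
k in base 13: [0, 12]
C(29,12) mod 13 = ∏ C(n_i, k_i) mod 13
Digit binomials (mod 13): C(2,0) = 1; C(3,12) = 0 (k_i > n_i)
Product: 1 × 0 = 0 ≡ 0 (mod 13)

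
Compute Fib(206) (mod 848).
793

Matrix identity: Q^n = [[F_(n+1), F_n], [F_n, F_(n-1)]] with Q = [[1,1],[1,0]].
n = 206 = 11001110₂. Square-and-multiply, entries mod 848:
Q^1 = [[1,1],[1,0]]
Q^3 = (Q^1)²·Q = [[3,2],[2,1]]
Q^6 = (Q^3)² = [[13,8],[8,5]]
Q^12 = (Q^6)² = [[233,144],[144,89]]
Q^25 = (Q^12)²·Q = [[129,401],[401,576]]
Q^51 = (Q^25)²·Q = [[531,210],[210,321]]
Q^103 = (Q^51)²·Q = [[421,429],[429,840]]
Q^206 = (Q^103)² = [[34,793],[793,89]]
F_206 mod 848 = Q^206[0][1] = 793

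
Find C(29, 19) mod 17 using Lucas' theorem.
15

Using Lucas' theorem:
Write n=29 and k=19 in base 17:
n in base 17: [1, 12]
k in base 17: [1, 2]
C(29,19) mod 17 = ∏ C(n_i, k_i) mod 17
Digit binomials (mod 17): C(1,1) = 1; C(12,2) = 66 ≡ 15
Product: 1 × 15 = 15 ≡ 15 (mod 17)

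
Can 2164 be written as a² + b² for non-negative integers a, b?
20² + 42² (a=20, b=42)

Factorization: 2164 = 2^2 × 541
By Fermat: n is sum of two squares iff every prime p ≡ 3 (mod 4) appears to even power.
All primes ≡ 3 (mod 4) appear to even power.
Search a = 0, 1, 2, … for 2164 - a² a perfect square: first hit at a = 20: 2164 - 400 = 1764 = 42².
2164 = 20² + 42² = 400 + 1764 ✓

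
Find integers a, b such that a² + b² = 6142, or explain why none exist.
Not possible

Factorization: 6142 = 2 × 37 × 83
By Fermat: n is sum of two squares iff every prime p ≡ 3 (mod 4) appears to even power.
Prime(s) ≡ 3 (mod 4) with odd exponent: [(83, 1)]
Therefore 6142 cannot be expressed as a² + b².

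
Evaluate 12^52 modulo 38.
26

Repeated squaring. Binary of 52 = 110100.
12^1 ≡ 12 (mod 38); 12^2 ≡ 30 (mod 38); 12^4 ≡ 26 (mod 38); 12^8 ≡ 30 (mod 38); 12^16 ≡ 26 (mod 38); 12^32 ≡ 30 (mod 38)
12^52 = 12^4 × 12^16 × 12^32 ≡ 26 (mod 38)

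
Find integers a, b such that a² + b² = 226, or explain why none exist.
1² + 15² (a=1, b=15)

Factorization: 226 = 2 × 113
By Fermat: n is sum of two squares iff every prime p ≡ 3 (mod 4) appears to even power.
All primes ≡ 3 (mod 4) appear to even power.
Search a = 0, 1, 2, … for 226 - a² a perfect square: first hit at a = 1: 226 - 1 = 225 = 15².
226 = 1² + 15² = 1 + 225 ✓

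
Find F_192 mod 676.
452

Matrix identity: Q^n = [[F_(n+1), F_n], [F_n, F_(n-1)]] with Q = [[1,1],[1,0]].
n = 192 = 11000000₂. Square-and-multiply, entries mod 676:
Q^1 = [[1,1],[1,0]]
Q^3 = (Q^1)²·Q = [[3,2],[2,1]]
Q^6 = (Q^3)² = [[13,8],[8,5]]
Q^12 = (Q^6)² = [[233,144],[144,89]]
Q^24 = (Q^12)² = [[665,400],[400,265]]
Q^48 = (Q^24)² = [[585,200],[200,385]]
Q^96 = (Q^48)² = [[285,664],[664,297]]
Q^192 = (Q^96)² = [[249,452],[452,473]]
F_192 mod 676 = Q^192[0][1] = 452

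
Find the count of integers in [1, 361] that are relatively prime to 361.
342

361 = 19^2
φ(n) = n × ∏(1 - 1/p) for each prime p dividing n
φ(361) = 361 × (1 - 1/19) = 342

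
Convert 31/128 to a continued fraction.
[0; 4, 7, 1, 3]

Euclidean algorithm steps:
31 = 0 × 128 + 31
128 = 4 × 31 + 4
31 = 7 × 4 + 3
4 = 1 × 3 + 1
3 = 3 × 1 + 0
Continued fraction: [0; 4, 7, 1, 3]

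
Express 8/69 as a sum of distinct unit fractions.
1/9 + 1/207

Greedy algorithm:
8/69: ceiling(69/8) = 9, use 1/9
1/207: ceiling(207/1) = 207, use 1/207
Result: 8/69 = 1/9 + 1/207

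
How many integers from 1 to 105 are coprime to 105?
48

105 = 3 × 5 × 7
φ(n) = n × ∏(1 - 1/p) for each prime p dividing n
φ(105) = 105 × (1 - 1/3) × (1 - 1/5) × (1 - 1/7) = 48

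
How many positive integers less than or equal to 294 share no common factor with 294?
84

294 = 2 × 3 × 7^2
φ(n) = n × ∏(1 - 1/p) for each prime p dividing n
φ(294) = 294 × (1 - 1/2) × (1 - 1/3) × (1 - 1/7) = 84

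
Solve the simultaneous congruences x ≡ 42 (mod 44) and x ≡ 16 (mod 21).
394

Using Chinese Remainder Theorem:
M = 44 × 21 = 924
M1 = 21, M2 = 44
y1 = 21^(-1) mod 44 = 21
y2 = 44^(-1) mod 21 = 11
x = (42×21×21 + 16×44×11) mod 924 = 394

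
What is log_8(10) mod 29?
17

Baby-step giant-step with step n = ⌈√29⌉ = 6.
Baby steps 8^j mod 29 (j:value) for j=0..5: 0:1, 1:8, 2:6, 3:19, 4:7, 5:27.
Giant-step multiplier: 8^(-6) ≡ 8^(28-6) = 8^22 ≡ 9 (mod 29).
Giant steps γ_i = 10·9^i mod 29: γ_0=10, γ_1=3, γ_2=27 (in table at j=5).
x = i·n + j = 2·6 + 5 = 17.
Check: 8^17 ≡ 10 (mod 29).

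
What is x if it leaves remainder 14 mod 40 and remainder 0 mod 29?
174

Using Chinese Remainder Theorem:
M = 40 × 29 = 1160
M1 = 29, M2 = 40
y1 = 29^(-1) mod 40 = 29
y2 = 40^(-1) mod 29 = 8
x = (14×29×29 + 0×40×8) mod 1160 = 174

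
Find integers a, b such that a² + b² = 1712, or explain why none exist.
Not possible

Factorization: 1712 = 2^4 × 107
By Fermat: n is sum of two squares iff every prime p ≡ 3 (mod 4) appears to even power.
Prime(s) ≡ 3 (mod 4) with odd exponent: [(107, 1)]
Therefore 1712 cannot be expressed as a² + b².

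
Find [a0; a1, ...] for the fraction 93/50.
[1; 1, 6, 7]

Euclidean algorithm steps:
93 = 1 × 50 + 43
50 = 1 × 43 + 7
43 = 6 × 7 + 1
7 = 7 × 1 + 0
Continued fraction: [1; 1, 6, 7]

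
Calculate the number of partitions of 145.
24908858009

p(n) counts ways to write n as a sum of positive integers (order ignored).
Euler's pentagonal recurrence: p(k) = p(k-1) + p(k-2) - p(k-5) - p(k-7) + p(k-12) + p(k-15) - ... (offsets j(3j∓1)/2, signs ++--, p(0)=1, p(<0)=0).
DP table for k = 0..144: p(0)=1, p(1)=1, p(2)=2, p(3)=3, p(4)=5, p(5)=7, p(6)=11, p(7)=15, p(8)=22, p(9)=30, p(10)=42, p(11)=56, p(12)=77, p(13)=101, p(14)=135, p(15)=176, p(16)=231, p(17)=297, p(18)=385, p(19)=490, p(20)=627, p(21)=792, p(22)=1002, p(23)=1255, p(24)=1575, p(25)=1958, p(26)=2436, p(27)=3010, p(28)=3718, p(29)=4565, p(30)=5604, p(31)=6842, p(32)=8349, p(33)=10143, p(34)=12310, p(35)=14883, p(36)=17977, p(37)=21637, p(38)=26015, p(39)=31185, p(40)=37338, p(41)=44583, p(42)=53174, p(43)=63261, p(44)=75175, p(45)=89134, p(46)=105558, p(47)=124754, p(48)=147273, p(49)=173525, p(50)=204226, p(51)=239943, p(52)=281589, p(53)=329931, p(54)=386155, p(55)=451276, p(56)=526823, p(57)=614154, p(58)=715220, p(59)=831820, p(60)=966467, p(61)=1121505, p(62)=1300156, p(63)=1505499, p(64)=1741630, p(65)=2012558, p(66)=2323520, p(67)=2679689, p(68)=3087735, p(69)=3554345, p(70)=4087968, p(71)=4697205, p(72)=5392783, p(73)=6185689, p(74)=7089500, p(75)=8118264, p(76)=9289091, p(77)=10619863, p(78)=12132164, p(79)=13848650, p(80)=15796476, p(81)=18004327, p(82)=20506255, p(83)=23338469, p(84)=26543660, p(85)=30167357, p(86)=34262962, p(87)=38887673, p(88)=44108109, p(89)=49995925, p(90)=56634173, p(91)=64112359, p(92)=72533807, p(93)=82010177, p(94)=92669720, p(95)=104651419, p(96)=118114304, p(97)=133230930, p(98)=150198136, p(99)=169229875, p(100)=190569292, p(101)=214481126, p(102)=241265379, p(103)=271248950, p(104)=304801365, p(105)=342325709, p(106)=384276336, p(107)=431149389, p(108)=483502844, p(109)=541946240, p(110)=607163746, p(111)=679903203, p(112)=761002156, p(113)=851376628, p(114)=952050665, p(115)=1064144451, p(116)=1188908248, p(117)=1327710076, p(118)=1482074143, p(119)=1653668665, p(120)=1844349560, p(121)=2056148051, p(122)=2291320912, p(123)=2552338241, p(124)=2841940500, p(125)=3163127352, p(126)=3519222692, p(127)=3913864295, p(128)=4351078600, p(129)=4835271870, p(130)=5371315400, p(131)=5964539504, p(132)=6620830889, p(133)=7346629512, p(134)=8149040695, p(135)=9035836076, p(136)=10015581680, p(137)=11097645016, p(138)=12292341831, p(139)=13610949895, p(140)=15065878135, p(141)=16670689208, p(142)=18440293320, p(143)=20390982757, p(144)=22540654445.
Final step: p(145) = p(144) + p(143) - p(140) - p(138) + p(133) + p(130) - p(123) - p(119) + p(110) + p(105) - p(94) - p(88) + p(75) + p(68) - p(53) - p(45) + p(28) + p(19) - p(0)
= 22540654445 + 20390982757 - 15065878135 - 12292341831 + 7346629512 + 5371315400 - 2552338241 - 1653668665 + 607163746 + 342325709 - 92669720 - 44108109 + 8118264 + 3087735 - 329931 - 89134 + 3718 + 490 - 1
= 24908858009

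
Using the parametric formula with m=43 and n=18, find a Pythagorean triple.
(1525, 1548, 2173)

Euclid's formula: a = m² - n², b = 2mn, c = m² + n²
m = 43, n = 18
a = 43² - 18² = 1849 - 324 = 1525
b = 2 × 43 × 18 = 1548
c = 43² + 18² = 1849 + 324 = 2173
Verification: 1525² + 1548² = 2325625 + 2396304 = 4721929 = 2173² ✓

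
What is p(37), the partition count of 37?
21637

p(n) counts ways to write n as a sum of positive integers (order ignored).
Euler's pentagonal recurrence: p(k) = p(k-1) + p(k-2) - p(k-5) - p(k-7) + p(k-12) + p(k-15) - ... (offsets j(3j∓1)/2, signs ++--, p(0)=1, p(<0)=0).
DP table for k = 0..36: p(0)=1, p(1)=1, p(2)=2, p(3)=3, p(4)=5, p(5)=7, p(6)=11, p(7)=15, p(8)=22, p(9)=30, p(10)=42, p(11)=56, p(12)=77, p(13)=101, p(14)=135, p(15)=176, p(16)=231, p(17)=297, p(18)=385, p(19)=490, p(20)=627, p(21)=792, p(22)=1002, p(23)=1255, p(24)=1575, p(25)=1958, p(26)=2436, p(27)=3010, p(28)=3718, p(29)=4565, p(30)=5604, p(31)=6842, p(32)=8349, p(33)=10143, p(34)=12310, p(35)=14883, p(36)=17977.
Final step: p(37) = p(36) + p(35) - p(32) - p(30) + p(25) + p(22) - p(15) - p(11) + p(2)
= 17977 + 14883 - 8349 - 5604 + 1958 + 1002 - 176 - 56 + 2
= 21637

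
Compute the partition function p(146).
27517052599

p(n) counts ways to write n as a sum of positive integers (order ignored).
Euler's pentagonal recurrence: p(k) = p(k-1) + p(k-2) - p(k-5) - p(k-7) + p(k-12) + p(k-15) - ... (offsets j(3j∓1)/2, signs ++--, p(0)=1, p(<0)=0).
DP table for k = 0..145: p(0)=1, p(1)=1, p(2)=2, p(3)=3, p(4)=5, p(5)=7, p(6)=11, p(7)=15, p(8)=22, p(9)=30, p(10)=42, p(11)=56, p(12)=77, p(13)=101, p(14)=135, p(15)=176, p(16)=231, p(17)=297, p(18)=385, p(19)=490, p(20)=627, p(21)=792, p(22)=1002, p(23)=1255, p(24)=1575, p(25)=1958, p(26)=2436, p(27)=3010, p(28)=3718, p(29)=4565, p(30)=5604, p(31)=6842, p(32)=8349, p(33)=10143, p(34)=12310, p(35)=14883, p(36)=17977, p(37)=21637, p(38)=26015, p(39)=31185, p(40)=37338, p(41)=44583, p(42)=53174, p(43)=63261, p(44)=75175, p(45)=89134, p(46)=105558, p(47)=124754, p(48)=147273, p(49)=173525, p(50)=204226, p(51)=239943, p(52)=281589, p(53)=329931, p(54)=386155, p(55)=451276, p(56)=526823, p(57)=614154, p(58)=715220, p(59)=831820, p(60)=966467, p(61)=1121505, p(62)=1300156, p(63)=1505499, p(64)=1741630, p(65)=2012558, p(66)=2323520, p(67)=2679689, p(68)=3087735, p(69)=3554345, p(70)=4087968, p(71)=4697205, p(72)=5392783, p(73)=6185689, p(74)=7089500, p(75)=8118264, p(76)=9289091, p(77)=10619863, p(78)=12132164, p(79)=13848650, p(80)=15796476, p(81)=18004327, p(82)=20506255, p(83)=23338469, p(84)=26543660, p(85)=30167357, p(86)=34262962, p(87)=38887673, p(88)=44108109, p(89)=49995925, p(90)=56634173, p(91)=64112359, p(92)=72533807, p(93)=82010177, p(94)=92669720, p(95)=104651419, p(96)=118114304, p(97)=133230930, p(98)=150198136, p(99)=169229875, p(100)=190569292, p(101)=214481126, p(102)=241265379, p(103)=271248950, p(104)=304801365, p(105)=342325709, p(106)=384276336, p(107)=431149389, p(108)=483502844, p(109)=541946240, p(110)=607163746, p(111)=679903203, p(112)=761002156, p(113)=851376628, p(114)=952050665, p(115)=1064144451, p(116)=1188908248, p(117)=1327710076, p(118)=1482074143, p(119)=1653668665, p(120)=1844349560, p(121)=2056148051, p(122)=2291320912, p(123)=2552338241, p(124)=2841940500, p(125)=3163127352, p(126)=3519222692, p(127)=3913864295, p(128)=4351078600, p(129)=4835271870, p(130)=5371315400, p(131)=5964539504, p(132)=6620830889, p(133)=7346629512, p(134)=8149040695, p(135)=9035836076, p(136)=10015581680, p(137)=11097645016, p(138)=12292341831, p(139)=13610949895, p(140)=15065878135, p(141)=16670689208, p(142)=18440293320, p(143)=20390982757, p(144)=22540654445, p(145)=24908858009.
Final step: p(146) = p(145) + p(144) - p(141) - p(139) + p(134) + p(131) - p(124) - p(120) + p(111) + p(106) - p(95) - p(89) + p(76) + p(69) - p(54) - p(46) + p(29) + p(20) - p(1)
= 24908858009 + 22540654445 - 16670689208 - 13610949895 + 8149040695 + 5964539504 - 2841940500 - 1844349560 + 679903203 + 384276336 - 104651419 - 49995925 + 9289091 + 3554345 - 386155 - 105558 + 4565 + 627 - 1
= 27517052599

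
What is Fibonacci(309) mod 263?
216

Matrix identity: Q^n = [[F_(n+1), F_n], [F_n, F_(n-1)]] with Q = [[1,1],[1,0]].
n = 309 = 100110101₂. Square-and-multiply, entries mod 263:
Q^1 = [[1,1],[1,0]]
Q^2 = (Q^1)² = [[2,1],[1,1]]
Q^4 = (Q^2)² = [[5,3],[3,2]]
Q^9 = (Q^4)²·Q = [[55,34],[34,21]]
Q^19 = (Q^9)²·Q = [[190,236],[236,217]]
Q^38 = (Q^19)² = [[9,57],[57,215]]
Q^77 = (Q^38)²·Q = [[55,174],[174,144]]
Q^154 = (Q^77)² = [[163,173],[173,253]]
Q^309 = (Q^154)²·Q = [[122,216],[216,169]]
F_309 mod 263 = Q^309[0][1] = 216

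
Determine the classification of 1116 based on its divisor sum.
abundant

Proper divisors of 1116: sum = 1 + 2 + 3 + 4 + 6 + 9 + 12 + 18 + ... + 186 + 279 + 372 + 558 (17 divisors) = 1796
Since 1796 > 1116, 1116 is abundant.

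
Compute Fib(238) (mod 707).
664

Matrix identity: Q^n = [[F_(n+1), F_n], [F_n, F_(n-1)]] with Q = [[1,1],[1,0]].
n = 238 = 11101110₂. Square-and-multiply, entries mod 707:
Q^1 = [[1,1],[1,0]]
Q^3 = (Q^1)²·Q = [[3,2],[2,1]]
Q^7 = (Q^3)²·Q = [[21,13],[13,8]]
Q^14 = (Q^7)² = [[610,377],[377,233]]
Q^29 = (Q^14)²·Q = [[608,240],[240,368]]
Q^59 = (Q^29)²·Q = [[459,236],[236,223]]
Q^119 = (Q^59)²·Q = [[301,545],[545,463]]
Q^238 = (Q^119)² = [[190,664],[664,233]]
F_238 mod 707 = Q^238[0][1] = 664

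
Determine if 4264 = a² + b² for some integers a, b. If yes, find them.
30² + 58² (a=30, b=58)

Factorization: 4264 = 2^3 × 13 × 41
By Fermat: n is sum of two squares iff every prime p ≡ 3 (mod 4) appears to even power.
All primes ≡ 3 (mod 4) appear to even power.
Search a = 0, 1, 2, … for 4264 - a² a perfect square: first hit at a = 30: 4264 - 900 = 3364 = 58².
4264 = 30² + 58² = 900 + 3364 ✓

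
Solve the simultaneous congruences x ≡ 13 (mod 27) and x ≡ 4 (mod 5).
94

Using Chinese Remainder Theorem:
M = 27 × 5 = 135
M1 = 5, M2 = 27
y1 = 5^(-1) mod 27 = 11
y2 = 27^(-1) mod 5 = 3
x = (13×5×11 + 4×27×3) mod 135 = 94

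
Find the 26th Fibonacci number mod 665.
363

Matrix identity: Q^n = [[F_(n+1), F_n], [F_n, F_(n-1)]] with Q = [[1,1],[1,0]].
n = 26 = 11010₂. Square-and-multiply, entries mod 665:
Q^1 = [[1,1],[1,0]]
Q^3 = (Q^1)²·Q = [[3,2],[2,1]]
Q^6 = (Q^3)² = [[13,8],[8,5]]
Q^13 = (Q^6)²·Q = [[377,233],[233,144]]
Q^26 = (Q^13)² = [[243,363],[363,545]]
F_26 mod 665 = Q^26[0][1] = 363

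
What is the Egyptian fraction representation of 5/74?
1/15 + 1/1110

Greedy algorithm:
5/74: ceiling(74/5) = 15, use 1/15
1/1110: ceiling(1110/1) = 1110, use 1/1110
Result: 5/74 = 1/15 + 1/1110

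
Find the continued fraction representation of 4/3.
[1; 3]

Euclidean algorithm steps:
4 = 1 × 3 + 1
3 = 3 × 1 + 0
Continued fraction: [1; 3]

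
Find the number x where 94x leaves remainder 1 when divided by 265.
234

gcd(94, 265) = 1, so the inverse exists.
Extended Euclidean algorithm on (265, 94):
265 = 2 × 94 + 77  ⟹  77 = (1)·265 + (-2)·94
94 = 1 × 77 + 17  ⟹  17 = (-1)·265 + (3)·94
77 = 4 × 17 + 9  ⟹  9 = (5)·265 + (-14)·94
17 = 1 × 9 + 8  ⟹  8 = (-6)·265 + (17)·94
9 = 1 × 8 + 1  ⟹  1 = (11)·265 + (-31)·94
So (-31)·94 ≡ 1 (mod 265), i.e. 94^(-1) ≡ -31 ≡ 234 (mod 265).
Check: 94 × 234 = 21996 ≡ 1 (mod 265)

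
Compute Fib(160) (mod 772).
123

Matrix identity: Q^n = [[F_(n+1), F_n], [F_n, F_(n-1)]] with Q = [[1,1],[1,0]].
n = 160 = 10100000₂. Square-and-multiply, entries mod 772:
Q^1 = [[1,1],[1,0]]
Q^2 = (Q^1)² = [[2,1],[1,1]]
Q^5 = (Q^2)²·Q = [[8,5],[5,3]]
Q^10 = (Q^5)² = [[89,55],[55,34]]
Q^20 = (Q^10)² = [[138,589],[589,321]]
Q^40 = (Q^20)² = [[37,151],[151,658]]
Q^80 = (Q^40)² = [[238,725],[725,285]]
Q^160 = (Q^80)² = [[181,123],[123,58]]
F_160 mod 772 = Q^160[0][1] = 123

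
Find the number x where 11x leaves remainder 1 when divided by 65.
6

gcd(11, 65) = 1, so the inverse exists.
Extended Euclidean algorithm on (65, 11):
65 = 5 × 11 + 10  ⟹  10 = (1)·65 + (-5)·11
11 = 1 × 10 + 1  ⟹  1 = (-1)·65 + (6)·11
So (6)·11 ≡ 1 (mod 65), i.e. 11^(-1) ≡ 6 (mod 65).
Check: 11 × 6 = 66 ≡ 1 (mod 65)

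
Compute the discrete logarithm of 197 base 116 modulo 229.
117

Baby-step giant-step with step n = ⌈√229⌉ = 16.
Baby steps 116^j mod 229 (j:value) for j=0..15: 0:1, 1:116, 2:174, 3:32, 4:48, 5:72, 6:108, 7:162, 8:14, 9:21, 10:146, 11:219, 12:214, 13:92, 14:138, 15:207.
Giant-step multiplier: 116^(-16) ≡ 116^(228-16) = 116^212 ≡ 111 (mod 229).
Giant steps γ_i = 197·111^i mod 229: γ_0=197, γ_1=112, γ_2=66, γ_3=227, γ_4=7, γ_5=90, γ_6=143, γ_7=72 (in table at j=5).
x = i·n + j = 7·16 + 5 = 117.
Check: 116^117 ≡ 197 (mod 229).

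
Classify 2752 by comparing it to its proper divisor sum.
abundant

Proper divisors of 2752: sum = 1 + 2 + 4 + 8 + 16 + 32 + 43 + 64 + 86 + 172 + 344 + 688 + 1376 = 2836
Since 2836 > 2752, 2752 is abundant.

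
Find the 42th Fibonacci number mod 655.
301

Matrix identity: Q^n = [[F_(n+1), F_n], [F_n, F_(n-1)]] with Q = [[1,1],[1,0]].
n = 42 = 101010₂. Square-and-multiply, entries mod 655:
Q^1 = [[1,1],[1,0]]
Q^2 = (Q^1)² = [[2,1],[1,1]]
Q^5 = (Q^2)²·Q = [[8,5],[5,3]]
Q^10 = (Q^5)² = [[89,55],[55,34]]
Q^21 = (Q^10)²·Q = [[26,466],[466,215]]
Q^42 = (Q^21)² = [[372,301],[301,71]]
F_42 mod 655 = Q^42[0][1] = 301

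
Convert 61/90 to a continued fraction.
[0; 1, 2, 9, 1, 2]

Euclidean algorithm steps:
61 = 0 × 90 + 61
90 = 1 × 61 + 29
61 = 2 × 29 + 3
29 = 9 × 3 + 2
3 = 1 × 2 + 1
2 = 2 × 1 + 0
Continued fraction: [0; 1, 2, 9, 1, 2]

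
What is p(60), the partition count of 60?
966467

p(n) counts ways to write n as a sum of positive integers (order ignored).
Euler's pentagonal recurrence: p(k) = p(k-1) + p(k-2) - p(k-5) - p(k-7) + p(k-12) + p(k-15) - ... (offsets j(3j∓1)/2, signs ++--, p(0)=1, p(<0)=0).
DP table for k = 0..59: p(0)=1, p(1)=1, p(2)=2, p(3)=3, p(4)=5, p(5)=7, p(6)=11, p(7)=15, p(8)=22, p(9)=30, p(10)=42, p(11)=56, p(12)=77, p(13)=101, p(14)=135, p(15)=176, p(16)=231, p(17)=297, p(18)=385, p(19)=490, p(20)=627, p(21)=792, p(22)=1002, p(23)=1255, p(24)=1575, p(25)=1958, p(26)=2436, p(27)=3010, p(28)=3718, p(29)=4565, p(30)=5604, p(31)=6842, p(32)=8349, p(33)=10143, p(34)=12310, p(35)=14883, p(36)=17977, p(37)=21637, p(38)=26015, p(39)=31185, p(40)=37338, p(41)=44583, p(42)=53174, p(43)=63261, p(44)=75175, p(45)=89134, p(46)=105558, p(47)=124754, p(48)=147273, p(49)=173525, p(50)=204226, p(51)=239943, p(52)=281589, p(53)=329931, p(54)=386155, p(55)=451276, p(56)=526823, p(57)=614154, p(58)=715220, p(59)=831820.
Final step: p(60) = p(59) + p(58) - p(55) - p(53) + p(48) + p(45) - p(38) - p(34) + p(25) + p(20) - p(9) - p(3)
= 831820 + 715220 - 451276 - 329931 + 147273 + 89134 - 26015 - 12310 + 1958 + 627 - 30 - 3
= 966467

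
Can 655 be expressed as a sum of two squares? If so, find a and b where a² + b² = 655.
Not possible

Factorization: 655 = 5 × 131
By Fermat: n is sum of two squares iff every prime p ≡ 3 (mod 4) appears to even power.
Prime(s) ≡ 3 (mod 4) with odd exponent: [(131, 1)]
Therefore 655 cannot be expressed as a² + b².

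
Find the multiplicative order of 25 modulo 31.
3

31 is prime, so ord(25) divides φ(31) = 30.
Divisors of 30: 1, 2, 3, 5, 6, 10, 15, 30.
Repeated squaring: 25^1 ≡ 25, 25^2 ≡ 5, 25^4 ≡ 25, 25^8 ≡ 5, 25^16 ≡ 25 (mod 31).
Test 25^d mod 31 for each divisor d in increasing order:
25^1 ≡ 25
25^2 ≡ 5
25^3 = 25^2·25^1 ≡ 1  ← first divisor giving 1
The order is 3.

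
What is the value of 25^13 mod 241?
40

Repeated squaring. Binary of 13 = 1101.
25^1 ≡ 25 (mod 241); 25^2 ≡ 143 (mod 241); 25^4 ≡ 205 (mod 241); 25^8 ≡ 91 (mod 241)
25^13 = 25^1 × 25^4 × 25^8 ≡ 40 (mod 241)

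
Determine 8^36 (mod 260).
196

Repeated squaring. Binary of 36 = 100100.
8^1 ≡ 8 (mod 260); 8^2 ≡ 64 (mod 260); 8^4 ≡ 196 (mod 260); 8^8 ≡ 196 (mod 260); 8^16 ≡ 196 (mod 260); 8^32 ≡ 196 (mod 260)
8^36 = 8^4 × 8^32 ≡ 196 (mod 260)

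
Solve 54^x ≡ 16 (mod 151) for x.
10

Baby-step giant-step with step n = ⌈√151⌉ = 13.
Baby steps 54^j mod 151 (j:value) for j=0..12: 0:1, 1:54, 2:47, 3:122, 4:95, 5:147, 6:86, 7:114, 8:116, 9:73, 10:16, 11:109, 12:148.
h = 16 is already in the table at j=10, so x = 10.
Check: 54^10 ≡ 16 (mod 151).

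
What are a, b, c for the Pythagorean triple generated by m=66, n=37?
(2987, 4884, 5725)

Euclid's formula: a = m² - n², b = 2mn, c = m² + n²
m = 66, n = 37
a = 66² - 37² = 4356 - 1369 = 2987
b = 2 × 66 × 37 = 4884
c = 66² + 37² = 4356 + 1369 = 5725
Verification: 2987² + 4884² = 8922169 + 23853456 = 32775625 = 5725² ✓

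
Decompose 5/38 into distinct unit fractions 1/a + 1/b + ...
1/8 + 1/152

Greedy algorithm:
5/38: ceiling(38/5) = 8, use 1/8
1/152: ceiling(152/1) = 152, use 1/152
Result: 5/38 = 1/8 + 1/152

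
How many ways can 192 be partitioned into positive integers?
1987276856363

p(n) counts ways to write n as a sum of positive integers (order ignored).
Euler's pentagonal recurrence: p(k) = p(k-1) + p(k-2) - p(k-5) - p(k-7) + p(k-12) + p(k-15) - ... (offsets j(3j∓1)/2, signs ++--, p(0)=1, p(<0)=0).
DP table for k = 0..191: p(0)=1, p(1)=1, p(2)=2, p(3)=3, p(4)=5, p(5)=7, p(6)=11, p(7)=15, p(8)=22, p(9)=30, p(10)=42, p(11)=56, p(12)=77, p(13)=101, p(14)=135, p(15)=176, p(16)=231, p(17)=297, p(18)=385, p(19)=490, p(20)=627, p(21)=792, p(22)=1002, p(23)=1255, p(24)=1575, p(25)=1958, p(26)=2436, p(27)=3010, p(28)=3718, p(29)=4565, p(30)=5604, p(31)=6842, p(32)=8349, p(33)=10143, p(34)=12310, p(35)=14883, p(36)=17977, p(37)=21637, p(38)=26015, p(39)=31185, p(40)=37338, p(41)=44583, p(42)=53174, p(43)=63261, p(44)=75175, p(45)=89134, p(46)=105558, p(47)=124754, p(48)=147273, p(49)=173525, p(50)=204226, p(51)=239943, p(52)=281589, p(53)=329931, p(54)=386155, p(55)=451276, p(56)=526823, p(57)=614154, p(58)=715220, p(59)=831820, p(60)=966467, p(61)=1121505, p(62)=1300156, p(63)=1505499, p(64)=1741630, p(65)=2012558, p(66)=2323520, p(67)=2679689, p(68)=3087735, p(69)=3554345, p(70)=4087968, p(71)=4697205, p(72)=5392783, p(73)=6185689, p(74)=7089500, p(75)=8118264, p(76)=9289091, p(77)=10619863, p(78)=12132164, p(79)=13848650, p(80)=15796476, p(81)=18004327, p(82)=20506255, p(83)=23338469, p(84)=26543660, p(85)=30167357, p(86)=34262962, p(87)=38887673, p(88)=44108109, p(89)=49995925, p(90)=56634173, p(91)=64112359, p(92)=72533807, p(93)=82010177, p(94)=92669720, p(95)=104651419, p(96)=118114304, p(97)=133230930, p(98)=150198136, p(99)=169229875, p(100)=190569292, p(101)=214481126, p(102)=241265379, p(103)=271248950, p(104)=304801365, p(105)=342325709, p(106)=384276336, p(107)=431149389, p(108)=483502844, p(109)=541946240, p(110)=607163746, p(111)=679903203, p(112)=761002156, p(113)=851376628, p(114)=952050665, p(115)=1064144451, p(116)=1188908248, p(117)=1327710076, p(118)=1482074143, p(119)=1653668665, p(120)=1844349560, p(121)=2056148051, p(122)=2291320912, p(123)=2552338241, p(124)=2841940500, p(125)=3163127352, p(126)=3519222692, p(127)=3913864295, p(128)=4351078600, p(129)=4835271870, p(130)=5371315400, p(131)=5964539504, p(132)=6620830889, p(133)=7346629512, p(134)=8149040695, p(135)=9035836076, p(136)=10015581680, p(137)=11097645016, p(138)=12292341831, p(139)=13610949895, p(140)=15065878135, p(141)=16670689208, p(142)=18440293320, p(143)=20390982757, p(144)=22540654445, p(145)=24908858009, p(146)=27517052599, p(147)=30388671978, p(148)=33549419497, p(149)=37027355200, p(150)=40853235313, p(151)=45060624582, p(152)=49686288421, p(153)=54770336324, p(154)=60356673280, p(155)=66493182097, p(156)=73232243759, p(157)=80630964769, p(158)=88751778802, p(159)=97662728555, p(160)=107438159466, p(161)=118159068427, p(162)=129913904637, p(163)=142798995930, p(164)=156919475295, p(165)=172389800255, p(166)=189334822579, p(167)=207890420102, p(168)=228204732751, p(169)=250438925115, p(170)=274768617130, p(171)=301384802048, p(172)=330495499613, p(173)=362326859895, p(174)=397125074750, p(175)=435157697830, p(176)=476715857290, p(177)=522115831195, p(178)=571701605655, p(179)=625846753120, p(180)=684957390936, p(181)=749474411781, p(182)=819876908323, p(183)=896684817527, p(184)=980462880430, p(185)=1071823774337, p(186)=1171432692373, p(187)=1280011042268, p(188)=1398341745571, p(189)=1527273599625, p(190)=1667727404093, p(191)=1820701100652.
Final step: p(192) = p(191) + p(190) - p(187) - p(185) + p(180) + p(177) - p(170) - p(166) + p(157) + p(152) - p(141) - p(135) + p(122) + p(115) - p(100) - p(92) + p(75) + p(66) - p(47) - p(37) + p(16) + p(5)
= 1820701100652 + 1667727404093 - 1280011042268 - 1071823774337 + 684957390936 + 522115831195 - 274768617130 - 189334822579 + 80630964769 + 49686288421 - 16670689208 - 9035836076 + 2291320912 + 1064144451 - 190569292 - 72533807 + 8118264 + 2323520 - 124754 - 21637 + 231 + 7
= 1987276856363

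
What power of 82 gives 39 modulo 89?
72

Baby-step giant-step with step n = ⌈√89⌉ = 10.
Baby steps 82^j mod 89 (j:value) for j=0..9: 0:1, 1:82, 2:49, 3:13, 4:87, 5:14, 6:80, 7:63, 8:4, 9:61.
Giant-step multiplier: 82^(-10) ≡ 82^(88-10) = 82^78 ≡ 5 (mod 89).
Giant steps γ_i = 39·5^i mod 89: γ_0=39, γ_1=17, γ_2=85, γ_3=69, γ_4=78, γ_5=34, γ_6=81, γ_7=49 (in table at j=2).
x = i·n + j = 7·10 + 2 = 72.
Check: 82^72 ≡ 39 (mod 89).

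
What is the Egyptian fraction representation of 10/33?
1/4 + 1/19 + 1/2508

Greedy algorithm:
10/33: ceiling(33/10) = 4, use 1/4
7/132: ceiling(132/7) = 19, use 1/19
1/2508: ceiling(2508/1) = 2508, use 1/2508
Result: 10/33 = 1/4 + 1/19 + 1/2508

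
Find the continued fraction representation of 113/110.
[1; 36, 1, 2]

Euclidean algorithm steps:
113 = 1 × 110 + 3
110 = 36 × 3 + 2
3 = 1 × 2 + 1
2 = 2 × 1 + 0
Continued fraction: [1; 36, 1, 2]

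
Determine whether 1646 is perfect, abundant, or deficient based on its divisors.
deficient

Proper divisors of 1646: sum = 1 + 2 + 823 = 826
Since 826 < 1646, 1646 is deficient.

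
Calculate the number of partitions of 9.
30

p(n) counts ways to write n as a sum of positive integers (order ignored).
Examples: 9; 8 + 1; 7 + 2; 7 + 1 + 1; 6 + 3; ... (30 total)
p(9) = 30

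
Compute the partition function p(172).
330495499613

p(n) counts ways to write n as a sum of positive integers (order ignored).
Euler's pentagonal recurrence: p(k) = p(k-1) + p(k-2) - p(k-5) - p(k-7) + p(k-12) + p(k-15) - ... (offsets j(3j∓1)/2, signs ++--, p(0)=1, p(<0)=0).
DP table for k = 0..171: p(0)=1, p(1)=1, p(2)=2, p(3)=3, p(4)=5, p(5)=7, p(6)=11, p(7)=15, p(8)=22, p(9)=30, p(10)=42, p(11)=56, p(12)=77, p(13)=101, p(14)=135, p(15)=176, p(16)=231, p(17)=297, p(18)=385, p(19)=490, p(20)=627, p(21)=792, p(22)=1002, p(23)=1255, p(24)=1575, p(25)=1958, p(26)=2436, p(27)=3010, p(28)=3718, p(29)=4565, p(30)=5604, p(31)=6842, p(32)=8349, p(33)=10143, p(34)=12310, p(35)=14883, p(36)=17977, p(37)=21637, p(38)=26015, p(39)=31185, p(40)=37338, p(41)=44583, p(42)=53174, p(43)=63261, p(44)=75175, p(45)=89134, p(46)=105558, p(47)=124754, p(48)=147273, p(49)=173525, p(50)=204226, p(51)=239943, p(52)=281589, p(53)=329931, p(54)=386155, p(55)=451276, p(56)=526823, p(57)=614154, p(58)=715220, p(59)=831820, p(60)=966467, p(61)=1121505, p(62)=1300156, p(63)=1505499, p(64)=1741630, p(65)=2012558, p(66)=2323520, p(67)=2679689, p(68)=3087735, p(69)=3554345, p(70)=4087968, p(71)=4697205, p(72)=5392783, p(73)=6185689, p(74)=7089500, p(75)=8118264, p(76)=9289091, p(77)=10619863, p(78)=12132164, p(79)=13848650, p(80)=15796476, p(81)=18004327, p(82)=20506255, p(83)=23338469, p(84)=26543660, p(85)=30167357, p(86)=34262962, p(87)=38887673, p(88)=44108109, p(89)=49995925, p(90)=56634173, p(91)=64112359, p(92)=72533807, p(93)=82010177, p(94)=92669720, p(95)=104651419, p(96)=118114304, p(97)=133230930, p(98)=150198136, p(99)=169229875, p(100)=190569292, p(101)=214481126, p(102)=241265379, p(103)=271248950, p(104)=304801365, p(105)=342325709, p(106)=384276336, p(107)=431149389, p(108)=483502844, p(109)=541946240, p(110)=607163746, p(111)=679903203, p(112)=761002156, p(113)=851376628, p(114)=952050665, p(115)=1064144451, p(116)=1188908248, p(117)=1327710076, p(118)=1482074143, p(119)=1653668665, p(120)=1844349560, p(121)=2056148051, p(122)=2291320912, p(123)=2552338241, p(124)=2841940500, p(125)=3163127352, p(126)=3519222692, p(127)=3913864295, p(128)=4351078600, p(129)=4835271870, p(130)=5371315400, p(131)=5964539504, p(132)=6620830889, p(133)=7346629512, p(134)=8149040695, p(135)=9035836076, p(136)=10015581680, p(137)=11097645016, p(138)=12292341831, p(139)=13610949895, p(140)=15065878135, p(141)=16670689208, p(142)=18440293320, p(143)=20390982757, p(144)=22540654445, p(145)=24908858009, p(146)=27517052599, p(147)=30388671978, p(148)=33549419497, p(149)=37027355200, p(150)=40853235313, p(151)=45060624582, p(152)=49686288421, p(153)=54770336324, p(154)=60356673280, p(155)=66493182097, p(156)=73232243759, p(157)=80630964769, p(158)=88751778802, p(159)=97662728555, p(160)=107438159466, p(161)=118159068427, p(162)=129913904637, p(163)=142798995930, p(164)=156919475295, p(165)=172389800255, p(166)=189334822579, p(167)=207890420102, p(168)=228204732751, p(169)=250438925115, p(170)=274768617130, p(171)=301384802048.
Final step: p(172) = p(171) + p(170) - p(167) - p(165) + p(160) + p(157) - p(150) - p(146) + p(137) + p(132) - p(121) - p(115) + p(102) + p(95) - p(80) - p(72) + p(55) + p(46) - p(27) - p(17)
= 301384802048 + 274768617130 - 207890420102 - 172389800255 + 107438159466 + 80630964769 - 40853235313 - 27517052599 + 11097645016 + 6620830889 - 2056148051 - 1064144451 + 241265379 + 104651419 - 15796476 - 5392783 + 451276 + 105558 - 3010 - 297
= 330495499613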